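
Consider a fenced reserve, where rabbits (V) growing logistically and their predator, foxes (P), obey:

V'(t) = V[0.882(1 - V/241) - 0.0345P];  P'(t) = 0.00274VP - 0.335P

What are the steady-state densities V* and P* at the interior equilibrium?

V* ≈ 122, P* ≈ 12.6

From dP/dt = 0 with P > 0: 0.00274V* = 0.335, so V* = 122.
Substitute into dV/dt = 0: 0.882(1 - 122/241) = 0.0345P*.
The bracket is 0.493, giving P* = 0.435/0.0345 = 12.6.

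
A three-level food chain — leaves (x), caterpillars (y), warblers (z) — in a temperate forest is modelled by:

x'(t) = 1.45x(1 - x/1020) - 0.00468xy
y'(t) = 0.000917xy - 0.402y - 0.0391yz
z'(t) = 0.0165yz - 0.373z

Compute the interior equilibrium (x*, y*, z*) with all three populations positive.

x* ≈ 946, y* ≈ 22.6, z* ≈ 11.9

From dz/dt = 0: 0.0165y* = 0.373, so y* = 22.6.
From dx/dt = 0: 1.45(1 - x*/1020) = 0.00468·22.6, giving x* = 1020·(1 - 0.073) = 946.
From dy/dt = 0: 0.000917·946 - 0.402 = 0.0391z*, so z* = 0.465/0.0391 = 11.9.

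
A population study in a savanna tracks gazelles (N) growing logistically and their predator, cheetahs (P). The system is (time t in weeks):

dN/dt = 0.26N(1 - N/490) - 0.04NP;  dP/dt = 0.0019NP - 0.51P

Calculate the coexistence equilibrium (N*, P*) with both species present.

N* ≈ 268, P* ≈ 2.94

From dP/dt = 0 with P > 0: 0.0019N* = 0.51, so N* = 268.
Substitute into dN/dt = 0: 0.26(1 - 268/490) = 0.04P*.
The bracket is 0.452, giving P* = 0.118/0.04 = 2.94.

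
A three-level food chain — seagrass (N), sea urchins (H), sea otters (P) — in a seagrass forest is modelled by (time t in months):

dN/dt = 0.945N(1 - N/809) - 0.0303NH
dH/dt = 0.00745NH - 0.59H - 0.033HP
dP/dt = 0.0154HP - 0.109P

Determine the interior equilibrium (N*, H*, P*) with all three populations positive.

From dP/dt = 0: 0.0154H* = 0.109, so H* = 7.08.
From dN/dt = 0: 0.945(1 - N*/809) = 0.0303·7.08, giving N* = 809·(1 - 0.227) = 625.
From dH/dt = 0: 0.00745·625 - 0.59 = 0.033P*, so P* = 4.07/0.033 = 123.

N* ≈ 625, H* ≈ 7.08, P* ≈ 123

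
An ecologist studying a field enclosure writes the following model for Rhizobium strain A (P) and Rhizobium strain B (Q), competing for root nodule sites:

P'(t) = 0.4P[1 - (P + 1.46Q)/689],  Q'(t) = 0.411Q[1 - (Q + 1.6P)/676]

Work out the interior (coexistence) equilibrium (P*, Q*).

P* ≈ 223, Q* ≈ 319

Setting both brackets to zero gives the nullclines P + 1.46Q = 689 and 1.6P + Q = 676.
Substituting Q = 676 - 1.6P into the first: P(1 - 1.46·1.6) = 689 - 1.46·676.
So P* = -298/-1.34 = 223, and then Q* = 676 - 1.6·223 = 319.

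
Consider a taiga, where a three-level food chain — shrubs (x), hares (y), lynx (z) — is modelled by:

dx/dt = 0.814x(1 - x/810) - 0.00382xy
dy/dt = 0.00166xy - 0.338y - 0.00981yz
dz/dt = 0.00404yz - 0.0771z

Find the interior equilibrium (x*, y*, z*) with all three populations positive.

From dz/dt = 0: 0.00404y* = 0.0771, so y* = 19.1.
From dx/dt = 0: 0.814(1 - x*/810) = 0.00382·19.1, giving x* = 810·(1 - 0.0896) = 737.
From dy/dt = 0: 0.00166·737 - 0.338 = 0.00981z*, so z* = 0.886/0.00981 = 90.3.

x* ≈ 737, y* ≈ 19.1, z* ≈ 90.3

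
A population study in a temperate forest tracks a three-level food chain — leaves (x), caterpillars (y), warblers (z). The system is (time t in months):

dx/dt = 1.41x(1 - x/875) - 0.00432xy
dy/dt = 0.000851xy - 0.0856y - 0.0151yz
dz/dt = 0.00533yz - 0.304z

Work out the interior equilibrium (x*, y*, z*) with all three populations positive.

x* ≈ 722, y* ≈ 57, z* ≈ 35

From dz/dt = 0: 0.00533y* = 0.304, so y* = 57.
From dx/dt = 0: 1.41(1 - x*/875) = 0.00432·57, giving x* = 875·(1 - 0.175) = 722.
From dy/dt = 0: 0.000851·722 - 0.0856 = 0.0151z*, so z* = 0.529/0.0151 = 35.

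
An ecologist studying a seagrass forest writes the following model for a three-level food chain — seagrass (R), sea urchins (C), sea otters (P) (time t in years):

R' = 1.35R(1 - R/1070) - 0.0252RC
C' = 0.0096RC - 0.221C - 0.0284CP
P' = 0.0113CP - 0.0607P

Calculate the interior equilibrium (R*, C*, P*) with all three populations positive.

R* ≈ 963, C* ≈ 5.37, P* ≈ 318

From dP/dt = 0: 0.0113C* = 0.0607, so C* = 5.37.
From dR/dt = 0: 1.35(1 - R*/1070) = 0.0252·5.37, giving R* = 1070·(1 - 0.1) = 963.
From dC/dt = 0: 0.0096·963 - 0.221 = 0.0284P*, so P* = 9.02/0.0284 = 318.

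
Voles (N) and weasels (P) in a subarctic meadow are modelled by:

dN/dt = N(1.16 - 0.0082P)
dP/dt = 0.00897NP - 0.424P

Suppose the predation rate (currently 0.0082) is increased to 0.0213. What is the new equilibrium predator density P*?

At the interior fixed point, setting dN/dt = 0 with N > 0 fixes P* = (prey growth rate)/(NP coefficient) — independent of the other coefficients.
With the change, P* = 1.16/0.0213 = 54.5; it falls from 141.

P* ≈ 54.5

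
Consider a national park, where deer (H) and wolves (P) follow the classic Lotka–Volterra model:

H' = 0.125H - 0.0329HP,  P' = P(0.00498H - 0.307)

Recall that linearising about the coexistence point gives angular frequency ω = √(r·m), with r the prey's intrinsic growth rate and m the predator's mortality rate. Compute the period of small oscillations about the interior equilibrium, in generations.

T ≈ 32.1 generations

Here r = 0.125 and m = 0.307, so r·m = 0.0384.
ω = √0.0384 = 0.196 per generation, hence T = 2π/ω ≈ 32.1 generations.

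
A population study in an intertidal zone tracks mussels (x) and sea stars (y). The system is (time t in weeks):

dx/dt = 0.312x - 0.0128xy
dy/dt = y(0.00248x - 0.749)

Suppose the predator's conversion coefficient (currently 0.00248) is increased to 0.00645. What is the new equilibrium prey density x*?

At the interior fixed point, setting dy/dt = 0 with y > 0 fixes x* = (predator death rate)/(xy coefficient) — independent of the other coefficients.
With the change, x* = 0.749/0.00645 = 116; it falls from 302.

x* ≈ 116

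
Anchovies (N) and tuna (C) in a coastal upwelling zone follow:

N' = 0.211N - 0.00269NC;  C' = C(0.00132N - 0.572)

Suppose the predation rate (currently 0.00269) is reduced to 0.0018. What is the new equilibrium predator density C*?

C* ≈ 117

At the interior fixed point, setting dN/dt = 0 with N > 0 fixes C* = (prey growth rate)/(NC coefficient) — independent of the other coefficients.
With the change, C* = 0.211/0.0018 = 117; it rises from 78.4.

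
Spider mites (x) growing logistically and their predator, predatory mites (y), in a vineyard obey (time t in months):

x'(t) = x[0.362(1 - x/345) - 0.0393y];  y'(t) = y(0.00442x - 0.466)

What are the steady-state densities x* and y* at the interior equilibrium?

x* ≈ 105, y* ≈ 6.4

From dy/dt = 0 with y > 0: 0.00442x* = 0.466, so x* = 105.
Substitute into dx/dt = 0: 0.362(1 - 105/345) = 0.0393y*.
The bracket is 0.694, giving y* = 0.251/0.0393 = 6.4.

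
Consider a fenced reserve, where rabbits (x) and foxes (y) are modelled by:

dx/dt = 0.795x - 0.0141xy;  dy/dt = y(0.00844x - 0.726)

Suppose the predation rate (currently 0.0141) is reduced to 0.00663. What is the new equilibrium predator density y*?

At the interior fixed point, setting dx/dt = 0 with x > 0 fixes y* = (prey growth rate)/(xy coefficient) — independent of the other coefficients.
With the change, y* = 0.795/0.00663 = 120; it rises from 56.4.

y* ≈ 120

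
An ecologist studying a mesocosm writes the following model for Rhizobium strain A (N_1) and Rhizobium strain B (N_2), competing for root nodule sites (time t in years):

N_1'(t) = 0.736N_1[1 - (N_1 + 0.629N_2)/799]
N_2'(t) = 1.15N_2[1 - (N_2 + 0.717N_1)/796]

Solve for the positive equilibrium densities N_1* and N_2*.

Setting both brackets to zero gives the nullclines N_1 + 0.629N_2 = 799 and 0.717N_1 + N_2 = 796.
Substituting N_2 = 796 - 0.717N_1 into the first: N_1(1 - 0.629·0.717) = 799 - 0.629·796.
So N_1* = 298/0.549 = 543, and then N_2* = 796 - 0.717·543 = 406.

N_1* ≈ 543, N_2* ≈ 406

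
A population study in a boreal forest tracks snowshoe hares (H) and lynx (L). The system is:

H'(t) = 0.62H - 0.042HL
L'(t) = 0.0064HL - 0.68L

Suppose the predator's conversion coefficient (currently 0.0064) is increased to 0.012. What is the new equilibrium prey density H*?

At the interior fixed point, setting dL/dt = 0 with L > 0 fixes H* = (predator death rate)/(HL coefficient) — independent of the other coefficients.
With the change, H* = 0.68/0.012 = 56.7; it falls from 106.

H* ≈ 56.7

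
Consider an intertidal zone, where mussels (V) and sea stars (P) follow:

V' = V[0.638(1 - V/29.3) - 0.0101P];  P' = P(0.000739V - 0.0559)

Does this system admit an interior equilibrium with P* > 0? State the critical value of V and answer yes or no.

The predator equation gives dP/dt > 0 only when V > 0.0559/0.000739 = 75.6.
Without the predator, V → K = 29.3. Since 29.3 < 75.6, the predator cannot invade.

Threshold V = 75.6; K < 75.6, so no, the predator goes extinct.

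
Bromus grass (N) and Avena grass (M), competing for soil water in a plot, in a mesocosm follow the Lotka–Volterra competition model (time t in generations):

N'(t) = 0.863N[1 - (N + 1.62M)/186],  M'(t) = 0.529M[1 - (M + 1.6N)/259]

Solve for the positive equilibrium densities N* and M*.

N* ≈ 147, M* ≈ 24.2

Setting both brackets to zero gives the nullclines N + 1.62M = 186 and 1.6N + M = 259.
Substituting M = 259 - 1.6N into the first: N(1 - 1.62·1.6) = 186 - 1.62·259.
So N* = -234/-1.59 = 147, and then M* = 259 - 1.6·147 = 24.2.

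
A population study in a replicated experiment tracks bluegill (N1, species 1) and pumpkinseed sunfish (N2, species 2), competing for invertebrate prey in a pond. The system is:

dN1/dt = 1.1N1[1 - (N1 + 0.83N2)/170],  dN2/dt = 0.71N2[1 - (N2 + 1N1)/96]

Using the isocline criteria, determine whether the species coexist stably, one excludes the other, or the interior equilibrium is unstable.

species 1 excludes species 2

Compare the nullcline intercepts: K1/α12 = 170/0.83 = 205 > K2 = 96; K2/α21 = 96/1 = 96 < K1 = 170.
Since the inequalities point opposite ways, species 1 can invade but species 2 cannot.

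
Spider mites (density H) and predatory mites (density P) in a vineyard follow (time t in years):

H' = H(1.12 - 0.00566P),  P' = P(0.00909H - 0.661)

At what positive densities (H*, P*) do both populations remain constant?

Set dP/dt = 0 with P > 0: 0.00909H - 0.661 = 0, so H* = 0.661/0.00909 = 72.7.
Set dH/dt = 0 with H > 0: 1.12 - 0.00566P = 0, so P* = 1.12/0.00566 = 198.

H* ≈ 72.7, P* ≈ 198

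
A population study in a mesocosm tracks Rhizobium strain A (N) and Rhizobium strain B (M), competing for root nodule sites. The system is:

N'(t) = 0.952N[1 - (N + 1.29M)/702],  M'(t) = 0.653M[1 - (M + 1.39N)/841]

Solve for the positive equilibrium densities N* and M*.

N* ≈ 483, M* ≈ 170

Setting both brackets to zero gives the nullclines N + 1.29M = 702 and 1.39N + M = 841.
Substituting M = 841 - 1.39N into the first: N(1 - 1.29·1.39) = 702 - 1.29·841.
So N* = -383/-0.793 = 483, and then M* = 841 - 1.39·483 = 170.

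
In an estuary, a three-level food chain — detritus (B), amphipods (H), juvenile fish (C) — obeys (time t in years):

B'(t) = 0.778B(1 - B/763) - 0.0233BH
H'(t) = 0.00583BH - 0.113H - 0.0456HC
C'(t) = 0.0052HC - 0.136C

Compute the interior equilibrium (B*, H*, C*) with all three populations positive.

From dC/dt = 0: 0.0052H* = 0.136, so H* = 26.2.
From dB/dt = 0: 0.778(1 - B*/763) = 0.0233·26.2, giving B* = 763·(1 - 0.783) = 165.
From dH/dt = 0: 0.00583·165 - 0.113 = 0.0456C*, so C* = 0.851/0.0456 = 18.7.

B* ≈ 165, H* ≈ 26.2, C* ≈ 18.7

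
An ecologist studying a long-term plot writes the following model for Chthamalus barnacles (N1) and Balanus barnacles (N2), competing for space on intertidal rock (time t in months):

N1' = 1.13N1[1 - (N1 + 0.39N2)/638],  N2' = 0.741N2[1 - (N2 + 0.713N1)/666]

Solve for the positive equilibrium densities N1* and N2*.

N1* ≈ 524, N2* ≈ 292

Setting both brackets to zero gives the nullclines N1 + 0.39N2 = 638 and 0.713N1 + N2 = 666.
Substituting N2 = 666 - 0.713N1 into the first: N1(1 - 0.39·0.713) = 638 - 0.39·666.
So N1* = 378/0.722 = 524, and then N2* = 666 - 0.713·524 = 292.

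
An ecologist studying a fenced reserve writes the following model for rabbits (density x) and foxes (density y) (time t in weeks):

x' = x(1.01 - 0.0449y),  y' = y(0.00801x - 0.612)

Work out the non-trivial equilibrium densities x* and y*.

x* ≈ 76.4, y* ≈ 22.5

Set dy/dt = 0 with y > 0: 0.00801x - 0.612 = 0, so x* = 0.612/0.00801 = 76.4.
Set dx/dt = 0 with x > 0: 1.01 - 0.0449y = 0, so y* = 1.01/0.0449 = 22.5.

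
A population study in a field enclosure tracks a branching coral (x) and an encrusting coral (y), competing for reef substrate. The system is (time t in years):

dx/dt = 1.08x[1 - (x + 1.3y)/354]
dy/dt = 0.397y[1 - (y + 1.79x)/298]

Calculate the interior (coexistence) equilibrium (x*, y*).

x* ≈ 25.2, y* ≈ 253

Setting both brackets to zero gives the nullclines x + 1.3y = 354 and 1.79x + y = 298.
Substituting y = 298 - 1.79x into the first: x(1 - 1.3·1.79) = 354 - 1.3·298.
So x* = -33.4/-1.33 = 25.2, and then y* = 298 - 1.79·25.2 = 253.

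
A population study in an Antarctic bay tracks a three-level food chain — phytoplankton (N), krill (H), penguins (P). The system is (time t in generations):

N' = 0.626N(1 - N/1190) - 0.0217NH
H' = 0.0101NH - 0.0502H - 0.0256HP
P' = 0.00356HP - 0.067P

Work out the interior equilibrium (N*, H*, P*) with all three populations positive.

From dP/dt = 0: 0.00356H* = 0.067, so H* = 18.8.
From dN/dt = 0: 0.626(1 - N*/1190) = 0.0217·18.8, giving N* = 1190·(1 - 0.652) = 414.
From dH/dt = 0: 0.0101·414 - 0.0502 = 0.0256P*, so P* = 4.13/0.0256 = 161.

N* ≈ 414, H* ≈ 18.8, P* ≈ 161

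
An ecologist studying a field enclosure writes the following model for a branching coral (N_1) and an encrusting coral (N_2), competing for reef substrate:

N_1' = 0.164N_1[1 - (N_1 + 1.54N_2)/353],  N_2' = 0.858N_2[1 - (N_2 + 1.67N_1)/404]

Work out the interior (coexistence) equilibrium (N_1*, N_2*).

N_1* ≈ 171, N_2* ≈ 118

Setting both brackets to zero gives the nullclines N_1 + 1.54N_2 = 353 and 1.67N_1 + N_2 = 404.
Substituting N_2 = 404 - 1.67N_1 into the first: N_1(1 - 1.54·1.67) = 353 - 1.54·404.
So N_1* = -269/-1.57 = 171, and then N_2* = 404 - 1.67·171 = 118.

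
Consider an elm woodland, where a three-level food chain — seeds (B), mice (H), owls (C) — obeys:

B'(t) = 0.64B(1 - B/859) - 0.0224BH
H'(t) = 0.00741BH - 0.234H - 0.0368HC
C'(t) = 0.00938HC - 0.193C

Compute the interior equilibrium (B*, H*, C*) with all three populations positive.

B* ≈ 240, H* ≈ 20.6, C* ≈ 42

From dC/dt = 0: 0.00938H* = 0.193, so H* = 20.6.
From dB/dt = 0: 0.64(1 - B*/859) = 0.0224·20.6, giving B* = 859·(1 - 0.72) = 240.
From dH/dt = 0: 0.00741·240 - 0.234 = 0.0368C*, so C* = 1.55/0.0368 = 42.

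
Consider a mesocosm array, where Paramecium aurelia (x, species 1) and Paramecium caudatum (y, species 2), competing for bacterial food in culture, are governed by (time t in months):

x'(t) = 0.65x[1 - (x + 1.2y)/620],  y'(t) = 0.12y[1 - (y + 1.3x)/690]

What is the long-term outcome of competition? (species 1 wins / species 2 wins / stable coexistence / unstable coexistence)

unstable coexistence (outcome depends on initial conditions)

Compare the nullcline intercepts: K1/α12 = 620/1.2 = 517 < K2 = 690; K2/α21 = 690/1.3 = 531 < K1 = 620.
Since both are reversed, neither can invade when rare; the interior point is a saddle.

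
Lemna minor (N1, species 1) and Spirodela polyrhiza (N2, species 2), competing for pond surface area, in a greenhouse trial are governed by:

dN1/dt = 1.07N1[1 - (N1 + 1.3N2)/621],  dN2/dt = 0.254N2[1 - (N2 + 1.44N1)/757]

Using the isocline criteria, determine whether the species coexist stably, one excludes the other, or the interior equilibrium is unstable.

unstable coexistence (outcome depends on initial conditions)

Compare the nullcline intercepts: K1/α12 = 621/1.3 = 478 < K2 = 757; K2/α21 = 757/1.44 = 526 < K1 = 621.
Since both are reversed, neither can invade when rare; the interior point is a saddle.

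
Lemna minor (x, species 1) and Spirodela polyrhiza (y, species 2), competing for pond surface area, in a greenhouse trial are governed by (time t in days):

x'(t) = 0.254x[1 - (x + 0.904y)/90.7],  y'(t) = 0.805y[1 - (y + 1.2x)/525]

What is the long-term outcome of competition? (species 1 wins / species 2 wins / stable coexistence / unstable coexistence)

species 2 excludes species 1

Compare the nullcline intercepts: K1/α12 = 90.7/0.904 = 100 < K2 = 525; K2/α21 = 525/1.2 = 438 > K1 = 90.7.
Since the inequalities point opposite ways, species 2 can invade but species 1 cannot.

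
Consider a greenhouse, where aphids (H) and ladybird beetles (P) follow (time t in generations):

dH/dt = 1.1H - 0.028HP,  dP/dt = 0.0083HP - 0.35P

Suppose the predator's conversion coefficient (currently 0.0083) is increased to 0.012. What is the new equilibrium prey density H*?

At the interior fixed point, setting dP/dt = 0 with P > 0 fixes H* = (predator death rate)/(HP coefficient) — independent of the other coefficients.
With the change, H* = 0.35/0.012 = 29.2; it falls from 42.2.

H* ≈ 29.2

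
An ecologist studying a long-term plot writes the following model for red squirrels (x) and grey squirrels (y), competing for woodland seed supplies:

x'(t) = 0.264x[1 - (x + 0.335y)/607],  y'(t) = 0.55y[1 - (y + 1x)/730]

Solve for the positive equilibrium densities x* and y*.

Setting both brackets to zero gives the nullclines x + 0.335y = 607 and 1x + y = 730.
Substituting y = 730 - 1x into the first: x(1 - 0.335·1) = 607 - 0.335·730.
So x* = 362/0.665 = 545, and then y* = 730 - 1·545 = 185.

x* ≈ 545, y* ≈ 185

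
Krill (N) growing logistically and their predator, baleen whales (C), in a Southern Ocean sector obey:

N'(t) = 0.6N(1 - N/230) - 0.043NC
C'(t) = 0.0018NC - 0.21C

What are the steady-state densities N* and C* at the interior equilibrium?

N* ≈ 117, C* ≈ 6.88

From dC/dt = 0 with C > 0: 0.0018N* = 0.21, so N* = 117.
Substitute into dN/dt = 0: 0.6(1 - 117/230) = 0.043C*.
The bracket is 0.493, giving C* = 0.296/0.043 = 6.88.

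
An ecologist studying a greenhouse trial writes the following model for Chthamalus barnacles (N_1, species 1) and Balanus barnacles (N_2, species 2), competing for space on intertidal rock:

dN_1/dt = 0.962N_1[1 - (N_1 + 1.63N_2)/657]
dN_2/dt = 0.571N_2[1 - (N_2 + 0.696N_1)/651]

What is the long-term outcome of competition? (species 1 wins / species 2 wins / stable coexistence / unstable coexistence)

species 2 excludes species 1

Compare the nullcline intercepts: K1/α12 = 657/1.63 = 403 < K2 = 651; K2/α21 = 651/0.696 = 935 > K1 = 657.
Since the inequalities point opposite ways, species 2 can invade but species 1 cannot.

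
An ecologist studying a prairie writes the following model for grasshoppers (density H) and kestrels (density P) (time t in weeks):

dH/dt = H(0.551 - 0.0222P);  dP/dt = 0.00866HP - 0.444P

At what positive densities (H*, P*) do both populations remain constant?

H* ≈ 51.3, P* ≈ 24.8

Set dP/dt = 0 with P > 0: 0.00866H - 0.444 = 0, so H* = 0.444/0.00866 = 51.3.
Set dH/dt = 0 with H > 0: 0.551 - 0.0222P = 0, so P* = 0.551/0.0222 = 24.8.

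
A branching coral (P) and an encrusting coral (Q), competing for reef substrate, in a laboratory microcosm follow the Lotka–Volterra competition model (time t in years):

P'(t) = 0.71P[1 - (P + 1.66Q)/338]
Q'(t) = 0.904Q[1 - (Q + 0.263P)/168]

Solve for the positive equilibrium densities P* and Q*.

Setting both brackets to zero gives the nullclines P + 1.66Q = 338 and 0.263P + Q = 168.
Substituting Q = 168 - 0.263P into the first: P(1 - 1.66·0.263) = 338 - 1.66·168.
So P* = 59.1/0.563 = 105, and then Q* = 168 - 0.263·105 = 140.

P* ≈ 105, Q* ≈ 140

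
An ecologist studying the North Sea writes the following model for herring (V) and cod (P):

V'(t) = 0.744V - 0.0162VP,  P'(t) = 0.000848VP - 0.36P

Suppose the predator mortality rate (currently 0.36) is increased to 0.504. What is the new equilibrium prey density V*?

V* ≈ 594

At the interior fixed point, setting dP/dt = 0 with P > 0 fixes V* = (predator death rate)/(VP coefficient) — independent of the other coefficients.
With the change, V* = 0.504/0.000848 = 594; it rises from 425.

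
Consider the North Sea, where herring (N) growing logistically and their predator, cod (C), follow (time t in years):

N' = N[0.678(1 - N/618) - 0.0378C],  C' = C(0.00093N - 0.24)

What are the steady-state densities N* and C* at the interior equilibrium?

From dC/dt = 0 with C > 0: 0.00093N* = 0.24, so N* = 258.
Substitute into dN/dt = 0: 0.678(1 - 258/618) = 0.0378C*.
The bracket is 0.582, giving C* = 0.395/0.0378 = 10.4.

N* ≈ 258, C* ≈ 10.4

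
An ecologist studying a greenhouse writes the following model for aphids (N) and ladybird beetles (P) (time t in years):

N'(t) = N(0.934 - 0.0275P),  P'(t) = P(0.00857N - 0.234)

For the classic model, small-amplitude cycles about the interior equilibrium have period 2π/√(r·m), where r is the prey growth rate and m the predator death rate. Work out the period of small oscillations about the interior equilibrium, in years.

Here r = 0.934 and m = 0.234, so r·m = 0.219.
ω = √0.219 = 0.467 per year, hence T = 2π/ω ≈ 13.4 years.

T ≈ 13.4 years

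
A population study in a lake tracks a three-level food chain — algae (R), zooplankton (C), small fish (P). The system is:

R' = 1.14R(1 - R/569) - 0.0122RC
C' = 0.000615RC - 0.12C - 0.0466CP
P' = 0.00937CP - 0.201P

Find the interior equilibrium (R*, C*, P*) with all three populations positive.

R* ≈ 438, C* ≈ 21.5, P* ≈ 3.21

From dP/dt = 0: 0.00937C* = 0.201, so C* = 21.5.
From dR/dt = 0: 1.14(1 - R*/569) = 0.0122·21.5, giving R* = 569·(1 - 0.23) = 438.
From dC/dt = 0: 0.000615·438 - 0.12 = 0.0466P*, so P* = 0.15/0.0466 = 3.21.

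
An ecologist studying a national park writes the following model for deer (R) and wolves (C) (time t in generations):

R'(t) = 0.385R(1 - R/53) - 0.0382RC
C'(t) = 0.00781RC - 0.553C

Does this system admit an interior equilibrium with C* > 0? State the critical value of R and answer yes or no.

Threshold R = 70.8; K < 70.8, so no, the predator goes extinct.

The predator equation gives dC/dt > 0 only when R > 0.553/0.00781 = 70.8.
Without the predator, R → K = 53. Since 53 < 70.8, the predator cannot invade.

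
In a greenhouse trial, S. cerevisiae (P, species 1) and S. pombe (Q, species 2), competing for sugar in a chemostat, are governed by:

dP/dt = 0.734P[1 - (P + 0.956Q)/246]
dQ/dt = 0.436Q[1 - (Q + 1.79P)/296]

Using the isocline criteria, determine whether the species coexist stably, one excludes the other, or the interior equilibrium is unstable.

unstable coexistence (outcome depends on initial conditions)

Compare the nullcline intercepts: K1/α12 = 246/0.956 = 257 < K2 = 296; K2/α21 = 296/1.79 = 165 < K1 = 246.
Since both are reversed, neither can invade when rare; the interior point is a saddle.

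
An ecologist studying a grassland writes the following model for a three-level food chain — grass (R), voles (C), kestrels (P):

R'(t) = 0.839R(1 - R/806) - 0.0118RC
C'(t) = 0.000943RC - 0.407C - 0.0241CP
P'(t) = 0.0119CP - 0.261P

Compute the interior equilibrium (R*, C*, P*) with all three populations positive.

From dP/dt = 0: 0.0119C* = 0.261, so C* = 21.9.
From dR/dt = 0: 0.839(1 - R*/806) = 0.0118·21.9, giving R* = 806·(1 - 0.308) = 557.
From dC/dt = 0: 0.000943·557 - 0.407 = 0.0241P*, so P* = 0.119/0.0241 = 4.92.

R* ≈ 557, C* ≈ 21.9, P* ≈ 4.92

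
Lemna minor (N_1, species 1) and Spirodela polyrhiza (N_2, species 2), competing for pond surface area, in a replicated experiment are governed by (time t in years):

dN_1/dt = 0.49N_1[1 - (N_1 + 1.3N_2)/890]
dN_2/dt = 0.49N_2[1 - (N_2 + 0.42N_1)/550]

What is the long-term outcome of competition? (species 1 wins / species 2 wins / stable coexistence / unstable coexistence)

Compare the nullcline intercepts: K1/α12 = 890/1.3 = 685 > K2 = 550; K2/α21 = 550/0.42 = 1310 > K1 = 890.
Since both inequalities hold, each species can invade when rare, so the interior equilibrium is stable.

stable coexistence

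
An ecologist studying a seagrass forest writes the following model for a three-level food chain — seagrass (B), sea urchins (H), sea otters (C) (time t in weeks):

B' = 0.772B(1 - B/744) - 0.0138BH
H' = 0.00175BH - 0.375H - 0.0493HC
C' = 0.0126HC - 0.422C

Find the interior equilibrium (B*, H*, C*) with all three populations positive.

From dC/dt = 0: 0.0126H* = 0.422, so H* = 33.5.
From dB/dt = 0: 0.772(1 - B*/744) = 0.0138·33.5, giving B* = 744·(1 - 0.599) = 299.
From dH/dt = 0: 0.00175·299 - 0.375 = 0.0493C*, so C* = 0.148/0.0493 = 2.99.

B* ≈ 299, H* ≈ 33.5, C* ≈ 2.99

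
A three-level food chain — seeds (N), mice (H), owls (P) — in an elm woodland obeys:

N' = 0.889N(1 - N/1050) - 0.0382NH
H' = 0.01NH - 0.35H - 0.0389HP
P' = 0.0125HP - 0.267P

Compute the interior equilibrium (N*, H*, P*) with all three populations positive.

From dP/dt = 0: 0.0125H* = 0.267, so H* = 21.4.
From dN/dt = 0: 0.889(1 - N*/1050) = 0.0382·21.4, giving N* = 1050·(1 - 0.918) = 86.3.
From dH/dt = 0: 0.01·86.3 - 0.35 = 0.0389P*, so P* = 0.513/0.0389 = 13.2.

N* ≈ 86.3, H* ≈ 21.4, P* ≈ 13.2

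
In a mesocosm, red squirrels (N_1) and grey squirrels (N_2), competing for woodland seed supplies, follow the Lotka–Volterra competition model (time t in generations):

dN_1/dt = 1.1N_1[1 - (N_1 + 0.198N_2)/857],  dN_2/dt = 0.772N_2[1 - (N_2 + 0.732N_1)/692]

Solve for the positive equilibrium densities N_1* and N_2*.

Setting both brackets to zero gives the nullclines N_1 + 0.198N_2 = 857 and 0.732N_1 + N_2 = 692.
Substituting N_2 = 692 - 0.732N_1 into the first: N_1(1 - 0.198·0.732) = 857 - 0.198·692.
So N_1* = 720/0.855 = 842, and then N_2* = 692 - 0.732·842 = 75.6.

N_1* ≈ 842, N_2* ≈ 75.6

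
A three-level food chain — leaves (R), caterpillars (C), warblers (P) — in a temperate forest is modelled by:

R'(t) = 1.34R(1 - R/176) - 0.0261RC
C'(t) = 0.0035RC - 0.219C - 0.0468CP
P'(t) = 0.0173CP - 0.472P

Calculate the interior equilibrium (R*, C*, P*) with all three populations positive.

R* ≈ 82.5, C* ≈ 27.3, P* ≈ 1.49

From dP/dt = 0: 0.0173C* = 0.472, so C* = 27.3.
From dR/dt = 0: 1.34(1 - R*/176) = 0.0261·27.3, giving R* = 176·(1 - 0.531) = 82.5.
From dC/dt = 0: 0.0035·82.5 - 0.219 = 0.0468P*, so P* = 0.0697/0.0468 = 1.49.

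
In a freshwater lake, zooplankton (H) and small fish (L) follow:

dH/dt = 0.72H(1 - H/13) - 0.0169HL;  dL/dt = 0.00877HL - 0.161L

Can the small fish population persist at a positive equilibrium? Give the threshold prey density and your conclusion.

Threshold H = 18.4; K < 18.4, so no, the predator goes extinct.

The predator equation gives dL/dt > 0 only when H > 0.161/0.00877 = 18.4.
Without the predator, H → K = 13. Since 13 < 18.4, the predator cannot invade.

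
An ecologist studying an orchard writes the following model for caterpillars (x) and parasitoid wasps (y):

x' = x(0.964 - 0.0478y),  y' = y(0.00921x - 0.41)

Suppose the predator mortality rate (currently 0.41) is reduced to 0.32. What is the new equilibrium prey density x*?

x* ≈ 34.7

At the interior fixed point, setting dy/dt = 0 with y > 0 fixes x* = (predator death rate)/(xy coefficient) — independent of the other coefficients.
With the change, x* = 0.32/0.00921 = 34.7; it falls from 44.5.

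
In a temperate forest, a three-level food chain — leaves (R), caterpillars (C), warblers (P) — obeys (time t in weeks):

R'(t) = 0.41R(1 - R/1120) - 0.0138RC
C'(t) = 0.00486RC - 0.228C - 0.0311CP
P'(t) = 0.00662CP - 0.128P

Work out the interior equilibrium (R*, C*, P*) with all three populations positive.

R* ≈ 391, C* ≈ 19.3, P* ≈ 53.8

From dP/dt = 0: 0.00662C* = 0.128, so C* = 19.3.
From dR/dt = 0: 0.41(1 - R*/1120) = 0.0138·19.3, giving R* = 1120·(1 - 0.651) = 391.
From dC/dt = 0: 0.00486·391 - 0.228 = 0.0311P*, so P* = 1.67/0.0311 = 53.8.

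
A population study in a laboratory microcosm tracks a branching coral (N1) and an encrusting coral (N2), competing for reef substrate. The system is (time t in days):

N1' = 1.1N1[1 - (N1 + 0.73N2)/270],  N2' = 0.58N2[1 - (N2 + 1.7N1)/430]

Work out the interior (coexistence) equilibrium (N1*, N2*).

N1* ≈ 182, N2* ≈ 120

Setting both brackets to zero gives the nullclines N1 + 0.73N2 = 270 and 1.7N1 + N2 = 430.
Substituting N2 = 430 - 1.7N1 into the first: N1(1 - 0.73·1.7) = 270 - 0.73·430.
So N1* = -43.9/-0.241 = 182, and then N2* = 430 - 1.7·182 = 120.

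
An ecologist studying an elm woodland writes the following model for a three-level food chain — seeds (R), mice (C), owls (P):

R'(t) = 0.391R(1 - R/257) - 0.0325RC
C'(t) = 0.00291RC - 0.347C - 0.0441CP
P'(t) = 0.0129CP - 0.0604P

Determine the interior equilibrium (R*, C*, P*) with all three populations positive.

R* ≈ 157, C* ≈ 4.68, P* ≈ 2.49

From dP/dt = 0: 0.0129C* = 0.0604, so C* = 4.68.
From dR/dt = 0: 0.391(1 - R*/257) = 0.0325·4.68, giving R* = 257·(1 - 0.389) = 157.
From dC/dt = 0: 0.00291·157 - 0.347 = 0.0441P*, so P* = 0.11/0.0441 = 2.49.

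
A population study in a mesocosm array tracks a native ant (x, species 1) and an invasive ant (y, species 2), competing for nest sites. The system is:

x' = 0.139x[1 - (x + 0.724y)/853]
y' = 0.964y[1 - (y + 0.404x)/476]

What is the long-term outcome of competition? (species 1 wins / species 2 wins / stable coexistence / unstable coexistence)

Compare the nullcline intercepts: K1/α12 = 853/0.724 = 1180 > K2 = 476; K2/α21 = 476/0.404 = 1180 > K1 = 853.
Since both inequalities hold, each species can invade when rare, so the interior equilibrium is stable.

stable coexistence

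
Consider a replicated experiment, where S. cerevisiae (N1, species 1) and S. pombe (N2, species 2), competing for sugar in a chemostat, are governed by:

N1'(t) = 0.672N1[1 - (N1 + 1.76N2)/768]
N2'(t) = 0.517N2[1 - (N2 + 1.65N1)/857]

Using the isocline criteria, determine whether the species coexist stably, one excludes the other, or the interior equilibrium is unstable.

Compare the nullcline intercepts: K1/α12 = 768/1.76 = 436 < K2 = 857; K2/α21 = 857/1.65 = 519 < K1 = 768.
Since both are reversed, neither can invade when rare; the interior point is a saddle.

unstable coexistence (outcome depends on initial conditions)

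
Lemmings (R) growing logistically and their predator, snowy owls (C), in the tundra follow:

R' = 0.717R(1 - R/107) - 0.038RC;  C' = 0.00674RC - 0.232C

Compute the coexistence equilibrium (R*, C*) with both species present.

R* ≈ 34.4, C* ≈ 12.8

From dC/dt = 0 with C > 0: 0.00674R* = 0.232, so R* = 34.4.
Substitute into dR/dt = 0: 0.717(1 - 34.4/107) = 0.038C*.
The bracket is 0.678, giving C* = 0.486/0.038 = 12.8.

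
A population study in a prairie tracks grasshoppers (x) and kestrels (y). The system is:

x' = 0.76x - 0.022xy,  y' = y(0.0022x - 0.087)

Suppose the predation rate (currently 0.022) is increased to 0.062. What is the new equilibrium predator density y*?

y* ≈ 12.3

At the interior fixed point, setting dx/dt = 0 with x > 0 fixes y* = (prey growth rate)/(xy coefficient) — independent of the other coefficients.
With the change, y* = 0.76/0.062 = 12.3; it falls from 34.5.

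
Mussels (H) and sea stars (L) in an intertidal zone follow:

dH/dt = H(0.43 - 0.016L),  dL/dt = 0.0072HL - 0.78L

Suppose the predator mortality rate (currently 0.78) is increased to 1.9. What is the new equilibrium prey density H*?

H* ≈ 264

At the interior fixed point, setting dL/dt = 0 with L > 0 fixes H* = (predator death rate)/(HL coefficient) — independent of the other coefficients.
With the change, H* = 1.9/0.0072 = 264; it rises from 108.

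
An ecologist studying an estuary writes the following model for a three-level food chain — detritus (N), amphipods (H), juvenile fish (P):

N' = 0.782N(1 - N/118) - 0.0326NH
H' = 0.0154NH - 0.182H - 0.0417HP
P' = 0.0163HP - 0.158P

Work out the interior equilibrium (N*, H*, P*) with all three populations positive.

From dP/dt = 0: 0.0163H* = 0.158, so H* = 9.69.
From dN/dt = 0: 0.782(1 - N*/118) = 0.0326·9.69, giving N* = 118·(1 - 0.404) = 70.3.
From dH/dt = 0: 0.0154·70.3 - 0.182 = 0.0417P*, so P* = 0.901/0.0417 = 21.6.

N* ≈ 70.3, H* ≈ 9.69, P* ≈ 21.6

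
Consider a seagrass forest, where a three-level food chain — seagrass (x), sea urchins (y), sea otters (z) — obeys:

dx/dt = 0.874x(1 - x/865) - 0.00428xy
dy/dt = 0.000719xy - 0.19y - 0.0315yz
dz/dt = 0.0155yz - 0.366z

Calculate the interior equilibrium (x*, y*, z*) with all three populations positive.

From dz/dt = 0: 0.0155y* = 0.366, so y* = 23.6.
From dx/dt = 0: 0.874(1 - x*/865) = 0.00428·23.6, giving x* = 865·(1 - 0.116) = 765.
From dy/dt = 0: 0.000719·765 - 0.19 = 0.0315z*, so z* = 0.36/0.0315 = 11.4.

x* ≈ 765, y* ≈ 23.6, z* ≈ 11.4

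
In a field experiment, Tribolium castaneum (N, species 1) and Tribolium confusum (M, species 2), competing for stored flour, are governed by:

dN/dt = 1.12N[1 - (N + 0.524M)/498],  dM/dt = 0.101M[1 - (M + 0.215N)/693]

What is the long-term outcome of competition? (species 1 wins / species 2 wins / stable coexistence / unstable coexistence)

Compare the nullcline intercepts: K1/α12 = 498/0.524 = 950 > K2 = 693; K2/α21 = 693/0.215 = 3220 > K1 = 498.
Since both inequalities hold, each species can invade when rare, so the interior equilibrium is stable.

stable coexistence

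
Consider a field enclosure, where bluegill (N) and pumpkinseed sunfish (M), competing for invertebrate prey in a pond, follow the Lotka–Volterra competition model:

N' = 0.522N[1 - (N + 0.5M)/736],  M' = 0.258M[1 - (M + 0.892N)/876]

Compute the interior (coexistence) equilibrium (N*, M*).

Setting both brackets to zero gives the nullclines N + 0.5M = 736 and 0.892N + M = 876.
Substituting M = 876 - 0.892N into the first: N(1 - 0.5·0.892) = 736 - 0.5·876.
So N* = 298/0.554 = 538, and then M* = 876 - 0.892·538 = 396.

N* ≈ 538, M* ≈ 396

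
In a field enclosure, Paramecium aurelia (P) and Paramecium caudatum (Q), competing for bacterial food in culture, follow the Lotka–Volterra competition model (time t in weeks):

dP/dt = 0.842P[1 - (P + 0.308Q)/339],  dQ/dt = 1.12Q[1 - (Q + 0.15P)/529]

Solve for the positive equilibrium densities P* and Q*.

P* ≈ 185, Q* ≈ 501

Setting both brackets to zero gives the nullclines P + 0.308Q = 339 and 0.15P + Q = 529.
Substituting Q = 529 - 0.15P into the first: P(1 - 0.308·0.15) = 339 - 0.308·529.
So P* = 176/0.954 = 185, and then Q* = 529 - 0.15·185 = 501.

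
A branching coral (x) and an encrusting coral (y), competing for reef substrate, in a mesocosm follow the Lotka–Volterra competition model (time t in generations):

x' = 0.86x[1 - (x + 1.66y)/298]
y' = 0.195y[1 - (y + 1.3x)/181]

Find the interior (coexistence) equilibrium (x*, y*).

x* ≈ 2.12, y* ≈ 178

Setting both brackets to zero gives the nullclines x + 1.66y = 298 and 1.3x + y = 181.
Substituting y = 181 - 1.3x into the first: x(1 - 1.66·1.3) = 298 - 1.66·181.
So x* = -2.46/-1.16 = 2.12, and then y* = 181 - 1.3·2.12 = 178.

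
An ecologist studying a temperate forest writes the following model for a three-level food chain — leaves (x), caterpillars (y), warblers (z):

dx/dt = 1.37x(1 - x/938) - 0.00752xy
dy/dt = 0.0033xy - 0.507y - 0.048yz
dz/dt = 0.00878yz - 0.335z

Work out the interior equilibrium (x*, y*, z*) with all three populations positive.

x* ≈ 742, y* ≈ 38.2, z* ≈ 40.4

From dz/dt = 0: 0.00878y* = 0.335, so y* = 38.2.
From dx/dt = 0: 1.37(1 - x*/938) = 0.00752·38.2, giving x* = 938·(1 - 0.209) = 742.
From dy/dt = 0: 0.0033·742 - 0.507 = 0.048z*, so z* = 1.94/0.048 = 40.4.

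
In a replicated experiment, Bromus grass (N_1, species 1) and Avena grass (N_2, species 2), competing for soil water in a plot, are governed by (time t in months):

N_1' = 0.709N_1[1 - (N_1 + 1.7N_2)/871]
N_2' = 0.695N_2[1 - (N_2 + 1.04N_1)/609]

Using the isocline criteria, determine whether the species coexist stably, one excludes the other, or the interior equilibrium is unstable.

Compare the nullcline intercepts: K1/α12 = 871/1.7 = 512 < K2 = 609; K2/α21 = 609/1.04 = 586 < K1 = 871.
Since both are reversed, neither can invade when rare; the interior point is a saddle.

unstable coexistence (outcome depends on initial conditions)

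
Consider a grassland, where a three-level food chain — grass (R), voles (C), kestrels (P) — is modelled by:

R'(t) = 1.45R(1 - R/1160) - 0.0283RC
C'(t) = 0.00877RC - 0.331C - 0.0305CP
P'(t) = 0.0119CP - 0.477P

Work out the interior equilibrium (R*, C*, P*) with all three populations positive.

From dP/dt = 0: 0.0119C* = 0.477, so C* = 40.1.
From dR/dt = 0: 1.45(1 - R*/1160) = 0.0283·40.1, giving R* = 1160·(1 - 0.782) = 252.
From dC/dt = 0: 0.00877·252 - 0.331 = 0.0305P*, so P* = 1.88/0.0305 = 61.8.

R* ≈ 252, C* ≈ 40.1, P* ≈ 61.8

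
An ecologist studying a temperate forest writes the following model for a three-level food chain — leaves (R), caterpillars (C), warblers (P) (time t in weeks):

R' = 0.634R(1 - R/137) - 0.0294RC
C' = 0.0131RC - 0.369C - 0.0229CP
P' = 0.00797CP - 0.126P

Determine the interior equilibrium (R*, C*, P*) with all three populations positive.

R* ≈ 36.6, C* ≈ 15.8, P* ≈ 4.8

From dP/dt = 0: 0.00797C* = 0.126, so C* = 15.8.
From dR/dt = 0: 0.634(1 - R*/137) = 0.0294·15.8, giving R* = 137·(1 - 0.733) = 36.6.
From dC/dt = 0: 0.0131·36.6 - 0.369 = 0.0229P*, so P* = 0.11/0.0229 = 4.8.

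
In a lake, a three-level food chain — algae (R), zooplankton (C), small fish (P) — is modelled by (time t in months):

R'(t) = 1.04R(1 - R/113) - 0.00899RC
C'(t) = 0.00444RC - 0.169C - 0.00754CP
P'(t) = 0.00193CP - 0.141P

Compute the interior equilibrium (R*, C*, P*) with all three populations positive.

From dP/dt = 0: 0.00193C* = 0.141, so C* = 73.1.
From dR/dt = 0: 1.04(1 - R*/113) = 0.00899·73.1, giving R* = 113·(1 - 0.632) = 41.6.
From dC/dt = 0: 0.00444·41.6 - 0.169 = 0.00754P*, so P* = 0.0159/0.00754 = 2.11.

R* ≈ 41.6, C* ≈ 73.1, P* ≈ 2.11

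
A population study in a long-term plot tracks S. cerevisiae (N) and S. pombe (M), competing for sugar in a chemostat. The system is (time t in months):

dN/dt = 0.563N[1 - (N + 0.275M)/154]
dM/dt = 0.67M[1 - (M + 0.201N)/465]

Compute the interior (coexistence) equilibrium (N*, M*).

N* ≈ 27.7, M* ≈ 459

Setting both brackets to zero gives the nullclines N + 0.275M = 154 and 0.201N + M = 465.
Substituting M = 465 - 0.201N into the first: N(1 - 0.275·0.201) = 154 - 0.275·465.
So N* = 26.1/0.945 = 27.7, and then M* = 465 - 0.201·27.7 = 459.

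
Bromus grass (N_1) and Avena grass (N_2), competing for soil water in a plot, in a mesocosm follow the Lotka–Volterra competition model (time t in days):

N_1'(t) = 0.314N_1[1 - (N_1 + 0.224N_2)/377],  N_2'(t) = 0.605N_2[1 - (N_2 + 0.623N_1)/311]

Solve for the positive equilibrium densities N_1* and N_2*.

N_1* ≈ 357, N_2* ≈ 88.5

Setting both brackets to zero gives the nullclines N_1 + 0.224N_2 = 377 and 0.623N_1 + N_2 = 311.
Substituting N_2 = 311 - 0.623N_1 into the first: N_1(1 - 0.224·0.623) = 377 - 0.224·311.
So N_1* = 307/0.86 = 357, and then N_2* = 311 - 0.623·357 = 88.5.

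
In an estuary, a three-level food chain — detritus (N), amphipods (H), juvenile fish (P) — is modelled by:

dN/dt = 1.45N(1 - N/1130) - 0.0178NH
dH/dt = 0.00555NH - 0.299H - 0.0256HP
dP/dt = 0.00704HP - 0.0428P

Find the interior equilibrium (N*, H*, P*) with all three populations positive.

N* ≈ 1050, H* ≈ 6.08, P* ≈ 215

From dP/dt = 0: 0.00704H* = 0.0428, so H* = 6.08.
From dN/dt = 0: 1.45(1 - N*/1130) = 0.0178·6.08, giving N* = 1130·(1 - 0.0746) = 1050.
From dH/dt = 0: 0.00555·1050 - 0.299 = 0.0256P*, so P* = 5.5/0.0256 = 215.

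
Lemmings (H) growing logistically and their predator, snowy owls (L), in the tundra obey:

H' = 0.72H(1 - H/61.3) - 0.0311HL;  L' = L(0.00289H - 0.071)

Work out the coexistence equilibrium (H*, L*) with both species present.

H* ≈ 24.6, L* ≈ 13.9

From dL/dt = 0 with L > 0: 0.00289H* = 0.071, so H* = 24.6.
Substitute into dH/dt = 0: 0.72(1 - 24.6/61.3) = 0.0311L*.
The bracket is 0.599, giving L* = 0.431/0.0311 = 13.9.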